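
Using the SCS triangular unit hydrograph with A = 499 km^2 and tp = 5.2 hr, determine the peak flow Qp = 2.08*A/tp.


SCS formula: Qp = 2.08 * A / tp.
Qp = 2.08 * 499 / 5.2
   = 1037.92 / 5.2
   = 199.6 m^3/s per cm.

199.6


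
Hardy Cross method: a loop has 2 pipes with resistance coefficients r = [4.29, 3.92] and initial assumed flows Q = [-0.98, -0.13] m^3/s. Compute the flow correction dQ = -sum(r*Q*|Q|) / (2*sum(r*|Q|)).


Numerator terms (r*Q*|Q|): 4.29*-0.98*|-0.98| = -4.1201; 3.92*-0.13*|-0.13| = -0.0662.
Sum of numerator = -4.1864.
Denominator terms (r*|Q|): 4.29*|-0.98| = 4.2042; 3.92*|-0.13| = 0.5096.
2 * sum of denominator = 2 * 4.7138 = 9.4276.
dQ = --4.1864 / 9.4276 = 0.4441 m^3/s.

0.4441


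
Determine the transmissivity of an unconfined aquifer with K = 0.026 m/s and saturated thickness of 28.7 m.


Transmissivity is defined as T = K * h.
T = 0.026 * 28.7
  = 0.7462 m^2/s.

0.7462


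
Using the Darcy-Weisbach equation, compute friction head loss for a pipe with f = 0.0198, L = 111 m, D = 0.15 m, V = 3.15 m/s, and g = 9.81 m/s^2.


Darcy-Weisbach equation: h_f = f * (L/D) * V^2/(2g).
f * L/D = 0.0198 * 111/0.15 = 14.652.
V^2/(2g) = 3.15^2 / (2*9.81) = 9.9225 / 19.62 = 0.5057 m.
h_f = 14.652 * 0.5057 = 7.41 m.

7.41


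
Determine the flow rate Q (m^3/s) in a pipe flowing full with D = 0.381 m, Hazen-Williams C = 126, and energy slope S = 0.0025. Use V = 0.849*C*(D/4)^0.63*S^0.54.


For a full circular pipe, R = D/4 = 0.381/4 = 0.0953 m.
V = 0.849 * 126 * 0.0953^0.63 * 0.0025^0.54
  = 0.849 * 126 * 0.227345 * 0.039345
  = 0.9569 m/s.
Pipe area A = pi*D^2/4 = pi*0.381^2/4 = 0.114 m^2.
Q = A * V = 0.114 * 0.9569 = 0.1091 m^3/s.

0.1091


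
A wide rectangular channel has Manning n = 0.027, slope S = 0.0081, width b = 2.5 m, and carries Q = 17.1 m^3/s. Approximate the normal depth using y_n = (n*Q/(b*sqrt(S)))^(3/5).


We use the wide-channel approximation y_n = (n*Q/(b*sqrt(S)))^(3/5).
sqrt(S) = sqrt(0.0081) = 0.09.
Numerator: n*Q = 0.027 * 17.1 = 0.4617.
Denominator: b*sqrt(S) = 2.5 * 0.09 = 0.225.
arg = 2.052.
y_n = 2.052^(3/5) = 1.5392 m.

1.5392


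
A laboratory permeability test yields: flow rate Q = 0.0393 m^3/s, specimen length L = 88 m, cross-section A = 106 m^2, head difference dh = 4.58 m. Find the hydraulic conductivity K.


From K = Q*L / (A*dh):
Numerator: Q*L = 0.0393 * 88 = 3.4584.
Denominator: A*dh = 106 * 4.58 = 485.48.
K = 3.4584 / 485.48 = 0.007124 m/s.

0.007124


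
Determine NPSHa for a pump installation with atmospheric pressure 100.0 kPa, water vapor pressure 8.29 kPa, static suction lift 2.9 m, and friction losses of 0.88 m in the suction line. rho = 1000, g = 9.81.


NPSHa = p_atm/(rho*g) - z_s - hf_s - p_vap/(rho*g).
p_atm/(rho*g) = 100.0*1000 / (1000*9.81) = 10.194 m.
p_vap/(rho*g) = 8.29*1000 / (1000*9.81) = 0.845 m.
NPSHa = 10.194 - 2.9 - 0.88 - 0.845
      = 5.57 m.

5.57


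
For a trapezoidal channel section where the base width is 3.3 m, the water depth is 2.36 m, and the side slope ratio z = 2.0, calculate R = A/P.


For a trapezoidal section with side slope z:
A = (b + z*y)*y = (3.3 + 2.0*2.36)*2.36 = 18.927 m^2.
P = b + 2*y*sqrt(1 + z^2) = 3.3 + 2*2.36*sqrt(1 + 2.0^2) = 13.854 m.
R = A/P = 18.927 / 13.854 = 1.3662 m.

1.3662


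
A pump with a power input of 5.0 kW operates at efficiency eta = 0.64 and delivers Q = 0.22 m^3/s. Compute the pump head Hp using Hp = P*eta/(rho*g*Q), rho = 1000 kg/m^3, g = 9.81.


Pump head formula: Hp = P * eta / (rho * g * Q).
Numerator: P * eta = 5.0 * 1000 * 0.64 = 3200.0 W.
Denominator: rho * g * Q = 1000 * 9.81 * 0.22 = 2158.2.
Hp = 3200.0 / 2158.2 = 1.48 m.

1.48


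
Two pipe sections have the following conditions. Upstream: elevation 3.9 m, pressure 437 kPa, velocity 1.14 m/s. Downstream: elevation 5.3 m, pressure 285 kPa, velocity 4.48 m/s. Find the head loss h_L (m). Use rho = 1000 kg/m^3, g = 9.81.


Total head at each section: H = z + p/(rho*g) + V^2/(2g).
H1 = 3.9 + 437*1000/(1000*9.81) + 1.14^2/(2*9.81)
   = 3.9 + 44.546 + 0.0662
   = 48.513 m.
H2 = 5.3 + 285*1000/(1000*9.81) + 4.48^2/(2*9.81)
   = 5.3 + 29.052 + 1.023
   = 35.375 m.
h_L = H1 - H2 = 48.513 - 35.375 = 13.138 m.

13.138


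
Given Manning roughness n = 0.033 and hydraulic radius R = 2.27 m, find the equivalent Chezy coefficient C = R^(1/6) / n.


The Chezy coefficient relates to Manning's n through C = R^(1/6) / n.
R^(1/6) = 2.27^(1/6) = 1.146404.
C = 1.146404 / 0.033 = 34.74 m^(1/2)/s.

34.74


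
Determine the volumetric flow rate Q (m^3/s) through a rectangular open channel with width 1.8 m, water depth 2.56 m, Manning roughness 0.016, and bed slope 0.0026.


For a rectangular channel, the cross-sectional area A = b * y = 1.8 * 2.56 = 4.61 m^2.
The wetted perimeter P = b + 2y = 1.8 + 2*2.56 = 6.92 m.
Hydraulic radius R = A/P = 4.61/6.92 = 0.6659 m.
Velocity V = (1/n)*R^(2/3)*S^(1/2) = (1/0.016)*0.6659^(2/3)*0.0026^(1/2) = 2.4302 m/s.
Discharge Q = A * V = 4.61 * 2.4302 = 11.198 m^3/s.

11.198


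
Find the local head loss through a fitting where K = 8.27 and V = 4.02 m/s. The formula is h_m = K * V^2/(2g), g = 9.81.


Minor loss formula: h_m = K * V^2/(2g).
V^2 = 4.02^2 = 16.1604.
V^2/(2g) = 16.1604 / 19.62 = 0.8237 m.
h_m = 8.27 * 0.8237 = 6.8117 m.

6.8117


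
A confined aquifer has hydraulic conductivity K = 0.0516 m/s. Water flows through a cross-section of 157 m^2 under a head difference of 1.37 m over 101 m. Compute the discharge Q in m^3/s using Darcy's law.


Darcy's law: Q = K * A * i, where i = dh/L.
Hydraulic gradient i = 1.37 / 101 = 0.013564.
Q = 0.0516 * 157 * 0.013564
  = 0.1099 m^3/s.

0.1099


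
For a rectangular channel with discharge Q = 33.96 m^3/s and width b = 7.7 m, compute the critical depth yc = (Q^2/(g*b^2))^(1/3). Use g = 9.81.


Using yc = (Q^2 / (g * b^2))^(1/3):
Q^2 = 33.96^2 = 1153.28.
g * b^2 = 9.81 * 7.7^2 = 9.81 * 59.29 = 581.63.
Q^2 / (g*b^2) = 1153.28 / 581.63 = 1.9828.
yc = 1.9828^(1/3) = 1.2563 m.

1.2563


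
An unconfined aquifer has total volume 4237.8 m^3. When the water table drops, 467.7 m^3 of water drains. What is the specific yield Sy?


Specific yield Sy = Volume drained / Total volume.
Sy = 467.7 / 4237.8
   = 0.1104.

0.1104


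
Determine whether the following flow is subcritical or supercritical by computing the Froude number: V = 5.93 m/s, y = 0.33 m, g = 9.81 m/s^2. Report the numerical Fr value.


The Froude number is defined as Fr = V / sqrt(g*y).
g*y = 9.81 * 0.33 = 3.2373.
sqrt(g*y) = sqrt(3.2373) = 1.7992.
Fr = 5.93 / 1.7992 = 3.2958.
Since Fr > 1, the flow is supercritical.

3.2958


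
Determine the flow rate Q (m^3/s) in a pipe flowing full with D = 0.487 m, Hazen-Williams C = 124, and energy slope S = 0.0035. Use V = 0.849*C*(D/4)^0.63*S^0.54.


For a full circular pipe, R = D/4 = 0.487/4 = 0.1217 m.
V = 0.849 * 124 * 0.1217^0.63 * 0.0035^0.54
  = 0.849 * 124 * 0.265366 * 0.047184
  = 1.3182 m/s.
Pipe area A = pi*D^2/4 = pi*0.487^2/4 = 0.1863 m^2.
Q = A * V = 0.1863 * 1.3182 = 0.2455 m^3/s.

0.2455


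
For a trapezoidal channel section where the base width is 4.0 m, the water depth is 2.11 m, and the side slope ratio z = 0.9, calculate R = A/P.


For a trapezoidal section with side slope z:
A = (b + z*y)*y = (4.0 + 0.9*2.11)*2.11 = 12.447 m^2.
P = b + 2*y*sqrt(1 + z^2) = 4.0 + 2*2.11*sqrt(1 + 0.9^2) = 9.677 m.
R = A/P = 12.447 / 9.677 = 1.2862 m.

1.2862


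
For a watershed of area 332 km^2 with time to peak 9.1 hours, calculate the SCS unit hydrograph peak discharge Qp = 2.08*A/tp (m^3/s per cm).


SCS formula: Qp = 2.08 * A / tp.
Qp = 2.08 * 332 / 9.1
   = 690.56 / 9.1
   = 75.89 m^3/s per cm.

75.89


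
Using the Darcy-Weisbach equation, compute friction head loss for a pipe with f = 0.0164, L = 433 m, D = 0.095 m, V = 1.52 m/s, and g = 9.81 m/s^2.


Darcy-Weisbach equation: h_f = f * (L/D) * V^2/(2g).
f * L/D = 0.0164 * 433/0.095 = 74.7495.
V^2/(2g) = 1.52^2 / (2*9.81) = 2.3104 / 19.62 = 0.1178 m.
h_f = 74.7495 * 0.1178 = 8.802 m.

8.802


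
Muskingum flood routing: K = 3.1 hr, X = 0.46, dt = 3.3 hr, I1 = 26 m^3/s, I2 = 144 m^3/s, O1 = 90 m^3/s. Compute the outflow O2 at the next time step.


Muskingum coefficients:
denom = 2*K*(1-X) + dt = 2*3.1*(1-0.46) + 3.3 = 6.648.
C0 = (dt - 2*K*X)/denom = (3.3 - 2*3.1*0.46)/6.648 = 0.0674.
C1 = (dt + 2*K*X)/denom = (3.3 + 2*3.1*0.46)/6.648 = 0.9254.
C2 = (2*K*(1-X) - dt)/denom = 0.0072.
O2 = C0*I2 + C1*I1 + C2*O1
   = 0.0674*144 + 0.9254*26 + 0.0072*90
   = 34.41 m^3/s.

34.41


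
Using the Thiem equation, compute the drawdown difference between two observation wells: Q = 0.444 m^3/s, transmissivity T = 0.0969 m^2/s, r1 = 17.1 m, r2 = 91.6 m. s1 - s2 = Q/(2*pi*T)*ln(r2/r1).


Thiem equation: s1 - s2 = Q/(2*pi*T) * ln(r2/r1).
ln(r2/r1) = ln(91.6/17.1) = 1.6784.
Q/(2*pi*T) = 0.444 / (2*pi*0.0969) = 0.444 / 0.6088 = 0.7293.
s1 - s2 = 0.7293 * 1.6784 = 1.2239 m.

1.2239


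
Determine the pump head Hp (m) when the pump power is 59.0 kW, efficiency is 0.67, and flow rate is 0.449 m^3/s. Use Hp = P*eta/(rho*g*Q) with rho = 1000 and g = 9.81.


Pump head formula: Hp = P * eta / (rho * g * Q).
Numerator: P * eta = 59.0 * 1000 * 0.67 = 39530.0 W.
Denominator: rho * g * Q = 1000 * 9.81 * 0.449 = 4404.69.
Hp = 39530.0 / 4404.69 = 8.97 m.

8.97


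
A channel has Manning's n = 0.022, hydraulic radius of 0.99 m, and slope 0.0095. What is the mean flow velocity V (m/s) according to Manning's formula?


Manning's equation gives V = (1/n) * R^(2/3) * S^(1/2).
First, compute R^(2/3) = 0.99^(2/3) = 0.9933.
Next, S^(1/2) = 0.0095^(1/2) = 0.097468.
Then 1/n = 1/0.022 = 45.45.
V = 45.45 * 0.9933 * 0.097468 = 4.4008 m/s.

4.4008


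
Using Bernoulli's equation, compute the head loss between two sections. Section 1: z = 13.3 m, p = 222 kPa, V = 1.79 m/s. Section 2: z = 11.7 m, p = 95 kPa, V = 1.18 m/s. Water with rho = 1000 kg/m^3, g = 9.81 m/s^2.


Total head at each section: H = z + p/(rho*g) + V^2/(2g).
H1 = 13.3 + 222*1000/(1000*9.81) + 1.79^2/(2*9.81)
   = 13.3 + 22.63 + 0.1633
   = 36.093 m.
H2 = 11.7 + 95*1000/(1000*9.81) + 1.18^2/(2*9.81)
   = 11.7 + 9.684 + 0.071
   = 21.455 m.
h_L = H1 - H2 = 36.093 - 21.455 = 14.638 m.

14.638


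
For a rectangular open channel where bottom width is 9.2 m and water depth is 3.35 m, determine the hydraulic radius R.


For a rectangular section:
Flow area A = b * y = 9.2 * 3.35 = 30.82 m^2.
Wetted perimeter P = b + 2y = 9.2 + 2*3.35 = 15.9 m.
Hydraulic radius R = A/P = 30.82 / 15.9 = 1.9384 m.

1.9384


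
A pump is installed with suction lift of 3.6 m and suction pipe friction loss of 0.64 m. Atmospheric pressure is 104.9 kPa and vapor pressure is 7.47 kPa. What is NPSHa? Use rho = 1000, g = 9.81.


NPSHa = p_atm/(rho*g) - z_s - hf_s - p_vap/(rho*g).
p_atm/(rho*g) = 104.9*1000 / (1000*9.81) = 10.693 m.
p_vap/(rho*g) = 7.47*1000 / (1000*9.81) = 0.761 m.
NPSHa = 10.693 - 3.6 - 0.64 - 0.761
      = 5.69 m.

5.69


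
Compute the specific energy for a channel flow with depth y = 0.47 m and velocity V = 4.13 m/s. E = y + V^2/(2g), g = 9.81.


Specific energy E = y + V^2/(2g).
Velocity head = V^2/(2g) = 4.13^2 / (2*9.81) = 17.0569 / 19.62 = 0.8694 m.
E = 0.47 + 0.8694 = 1.3394 m.

1.3394


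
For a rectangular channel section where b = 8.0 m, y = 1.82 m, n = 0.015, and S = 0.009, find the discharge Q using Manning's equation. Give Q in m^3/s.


For a rectangular channel, the cross-sectional area A = b * y = 8.0 * 1.82 = 14.56 m^2.
The wetted perimeter P = b + 2y = 8.0 + 2*1.82 = 11.64 m.
Hydraulic radius R = A/P = 14.56/11.64 = 1.2509 m.
Velocity V = (1/n)*R^(2/3)*S^(1/2) = (1/0.015)*1.2509^(2/3)*0.009^(1/2) = 7.3424 m/s.
Discharge Q = A * V = 14.56 * 7.3424 = 106.905 m^3/s.

106.905


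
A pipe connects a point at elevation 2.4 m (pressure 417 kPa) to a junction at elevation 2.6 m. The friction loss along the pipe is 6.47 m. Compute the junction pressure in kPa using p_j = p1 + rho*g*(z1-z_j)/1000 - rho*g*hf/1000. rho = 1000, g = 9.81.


Junction pressure: p_j = p1 + rho*g*(z1 - z_j)/1000 - rho*g*hf/1000.
Elevation term = 1000*9.81*(2.4 - 2.6)/1000 = -1.962 kPa.
Friction term = 1000*9.81*6.47/1000 = 63.471 kPa.
p_j = 417 + -1.962 - 63.471 = 351.57 kPa.

351.57


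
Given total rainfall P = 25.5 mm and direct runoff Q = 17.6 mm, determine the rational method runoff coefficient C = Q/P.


The runoff coefficient C = runoff depth / rainfall depth.
C = 17.6 / 25.5
  = 0.6902.

0.6902


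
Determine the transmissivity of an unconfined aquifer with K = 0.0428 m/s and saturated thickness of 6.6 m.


Transmissivity is defined as T = K * h.
T = 0.0428 * 6.6
  = 0.2825 m^2/s.

0.2825


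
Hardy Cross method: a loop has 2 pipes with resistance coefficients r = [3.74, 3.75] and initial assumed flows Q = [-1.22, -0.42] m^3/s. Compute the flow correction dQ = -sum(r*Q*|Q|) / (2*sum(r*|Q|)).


Numerator terms (r*Q*|Q|): 3.74*-1.22*|-1.22| = -5.5666; 3.75*-0.42*|-0.42| = -0.6615.
Sum of numerator = -6.2281.
Denominator terms (r*|Q|): 3.74*|-1.22| = 4.5628; 3.75*|-0.42| = 1.575.
2 * sum of denominator = 2 * 6.1378 = 12.2756.
dQ = --6.2281 / 12.2756 = 0.5074 m^3/s.

0.5074


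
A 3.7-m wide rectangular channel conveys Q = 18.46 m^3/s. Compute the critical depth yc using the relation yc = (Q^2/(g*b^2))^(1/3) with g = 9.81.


Using yc = (Q^2 / (g * b^2))^(1/3):
Q^2 = 18.46^2 = 340.77.
g * b^2 = 9.81 * 3.7^2 = 9.81 * 13.69 = 134.3.
Q^2 / (g*b^2) = 340.77 / 134.3 = 2.5374.
yc = 2.5374^(1/3) = 1.3639 m.

1.3639


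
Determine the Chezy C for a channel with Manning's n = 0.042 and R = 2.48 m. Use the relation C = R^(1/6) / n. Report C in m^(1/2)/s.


The Chezy coefficient relates to Manning's n through C = R^(1/6) / n.
R^(1/6) = 2.48^(1/6) = 1.163435.
C = 1.163435 / 0.042 = 27.7 m^(1/2)/s.

27.7


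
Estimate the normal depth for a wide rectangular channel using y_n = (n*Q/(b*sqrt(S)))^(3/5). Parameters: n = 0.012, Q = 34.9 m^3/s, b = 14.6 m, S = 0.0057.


We use the wide-channel approximation y_n = (n*Q/(b*sqrt(S)))^(3/5).
sqrt(S) = sqrt(0.0057) = 0.075498.
Numerator: n*Q = 0.012 * 34.9 = 0.4188.
Denominator: b*sqrt(S) = 14.6 * 0.075498 = 1.102271.
arg = 0.3799.
y_n = 0.3799^(3/5) = 0.5595 m.

0.5595


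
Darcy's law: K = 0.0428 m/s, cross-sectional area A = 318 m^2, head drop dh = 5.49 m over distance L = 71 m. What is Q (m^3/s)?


Darcy's law: Q = K * A * i, where i = dh/L.
Hydraulic gradient i = 5.49 / 71 = 0.077324.
Q = 0.0428 * 318 * 0.077324
  = 1.0524 m^3/s.

1.0524


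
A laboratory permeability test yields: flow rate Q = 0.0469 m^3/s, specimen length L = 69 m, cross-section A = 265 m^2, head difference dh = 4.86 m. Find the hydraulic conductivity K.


From K = Q*L / (A*dh):
Numerator: Q*L = 0.0469 * 69 = 3.2361.
Denominator: A*dh = 265 * 4.86 = 1287.9.
K = 3.2361 / 1287.9 = 0.002513 m/s.

0.002513


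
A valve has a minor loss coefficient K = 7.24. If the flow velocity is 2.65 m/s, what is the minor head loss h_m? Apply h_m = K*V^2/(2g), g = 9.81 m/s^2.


Minor loss formula: h_m = K * V^2/(2g).
V^2 = 2.65^2 = 7.0225.
V^2/(2g) = 7.0225 / 19.62 = 0.3579 m.
h_m = 7.24 * 0.3579 = 2.5914 m.

2.5914


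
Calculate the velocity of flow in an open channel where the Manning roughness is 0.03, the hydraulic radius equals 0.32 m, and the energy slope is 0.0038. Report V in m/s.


Manning's equation gives V = (1/n) * R^(2/3) * S^(1/2).
First, compute R^(2/3) = 0.32^(2/3) = 0.4678.
Next, S^(1/2) = 0.0038^(1/2) = 0.061644.
Then 1/n = 1/0.03 = 33.33.
V = 33.33 * 0.4678 * 0.061644 = 0.9613 m/s.

0.9613


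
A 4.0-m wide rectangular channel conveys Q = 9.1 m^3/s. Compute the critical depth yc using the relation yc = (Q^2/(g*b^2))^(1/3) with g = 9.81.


Using yc = (Q^2 / (g * b^2))^(1/3):
Q^2 = 9.1^2 = 82.81.
g * b^2 = 9.81 * 4.0^2 = 9.81 * 16.0 = 156.96.
Q^2 / (g*b^2) = 82.81 / 156.96 = 0.5276.
yc = 0.5276^(1/3) = 0.808 m.

0.808


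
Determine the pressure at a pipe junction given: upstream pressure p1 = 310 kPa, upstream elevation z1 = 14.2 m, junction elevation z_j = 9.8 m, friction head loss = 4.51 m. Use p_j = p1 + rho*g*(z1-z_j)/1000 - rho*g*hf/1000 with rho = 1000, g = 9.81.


Junction pressure: p_j = p1 + rho*g*(z1 - z_j)/1000 - rho*g*hf/1000.
Elevation term = 1000*9.81*(14.2 - 9.8)/1000 = 43.164 kPa.
Friction term = 1000*9.81*4.51/1000 = 44.243 kPa.
p_j = 310 + 43.164 - 44.243 = 308.92 kPa.

308.92


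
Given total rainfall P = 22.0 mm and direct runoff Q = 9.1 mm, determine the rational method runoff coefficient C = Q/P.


The runoff coefficient C = runoff depth / rainfall depth.
C = 9.1 / 22.0
  = 0.4136.

0.4136


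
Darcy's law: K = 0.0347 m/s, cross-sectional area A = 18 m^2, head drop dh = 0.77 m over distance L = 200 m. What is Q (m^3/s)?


Darcy's law: Q = K * A * i, where i = dh/L.
Hydraulic gradient i = 0.77 / 200 = 0.00385.
Q = 0.0347 * 18 * 0.00385
  = 0.0024 m^3/s.

0.0024


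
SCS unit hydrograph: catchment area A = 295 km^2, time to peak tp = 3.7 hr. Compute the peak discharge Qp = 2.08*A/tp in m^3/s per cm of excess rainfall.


SCS formula: Qp = 2.08 * A / tp.
Qp = 2.08 * 295 / 3.7
   = 613.6 / 3.7
   = 165.84 m^3/s per cm.

165.84


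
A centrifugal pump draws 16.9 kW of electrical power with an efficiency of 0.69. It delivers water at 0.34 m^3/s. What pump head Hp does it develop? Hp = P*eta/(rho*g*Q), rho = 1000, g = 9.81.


Pump head formula: Hp = P * eta / (rho * g * Q).
Numerator: P * eta = 16.9 * 1000 * 0.69 = 11661.0 W.
Denominator: rho * g * Q = 1000 * 9.81 * 0.34 = 3335.4.
Hp = 11661.0 / 3335.4 = 3.5 m.

3.5


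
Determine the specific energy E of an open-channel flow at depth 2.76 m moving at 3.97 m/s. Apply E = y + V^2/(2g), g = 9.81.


Specific energy E = y + V^2/(2g).
Velocity head = V^2/(2g) = 3.97^2 / (2*9.81) = 15.7609 / 19.62 = 0.8033 m.
E = 2.76 + 0.8033 = 3.5633 m.

3.5633


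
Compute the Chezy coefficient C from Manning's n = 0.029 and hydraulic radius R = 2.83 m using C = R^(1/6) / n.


The Chezy coefficient relates to Manning's n through C = R^(1/6) / n.
R^(1/6) = 2.83^(1/6) = 1.189317.
C = 1.189317 / 0.029 = 41.01 m^(1/2)/s.

41.01


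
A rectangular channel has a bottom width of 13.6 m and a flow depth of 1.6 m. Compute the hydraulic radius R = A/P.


For a rectangular section:
Flow area A = b * y = 13.6 * 1.6 = 21.76 m^2.
Wetted perimeter P = b + 2y = 13.6 + 2*1.6 = 16.8 m.
Hydraulic radius R = A/P = 21.76 / 16.8 = 1.2952 m.

1.2952


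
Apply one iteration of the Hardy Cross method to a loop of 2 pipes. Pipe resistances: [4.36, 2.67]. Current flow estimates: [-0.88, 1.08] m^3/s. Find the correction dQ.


Numerator terms (r*Q*|Q|): 4.36*-0.88*|-0.88| = -3.3764; 2.67*1.08*|1.08| = 3.1143.
Sum of numerator = -0.2621.
Denominator terms (r*|Q|): 4.36*|-0.88| = 3.8368; 2.67*|1.08| = 2.8836.
2 * sum of denominator = 2 * 6.7204 = 13.4408.
dQ = --0.2621 / 13.4408 = 0.0195 m^3/s.

0.0195


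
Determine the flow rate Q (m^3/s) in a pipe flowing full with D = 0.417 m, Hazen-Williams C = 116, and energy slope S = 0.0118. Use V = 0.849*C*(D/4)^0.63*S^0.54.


For a full circular pipe, R = D/4 = 0.417/4 = 0.1042 m.
V = 0.849 * 116 * 0.1042^0.63 * 0.0118^0.54
  = 0.849 * 116 * 0.240651 * 0.090953
  = 2.1556 m/s.
Pipe area A = pi*D^2/4 = pi*0.417^2/4 = 0.1366 m^2.
Q = A * V = 0.1366 * 2.1556 = 0.2944 m^3/s.

0.2944


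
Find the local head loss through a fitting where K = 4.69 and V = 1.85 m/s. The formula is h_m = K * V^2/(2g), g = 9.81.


Minor loss formula: h_m = K * V^2/(2g).
V^2 = 1.85^2 = 3.4225.
V^2/(2g) = 3.4225 / 19.62 = 0.1744 m.
h_m = 4.69 * 0.1744 = 0.8181 m.

0.8181


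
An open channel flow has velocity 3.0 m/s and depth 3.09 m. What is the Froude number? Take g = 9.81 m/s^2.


The Froude number is defined as Fr = V / sqrt(g*y).
g*y = 9.81 * 3.09 = 30.3129.
sqrt(g*y) = sqrt(30.3129) = 5.5057.
Fr = 3.0 / 5.5057 = 0.5449.

0.5449


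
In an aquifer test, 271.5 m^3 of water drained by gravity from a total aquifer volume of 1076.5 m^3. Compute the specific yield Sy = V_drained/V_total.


Specific yield Sy = Volume drained / Total volume.
Sy = 271.5 / 1076.5
   = 0.2522.

0.2522


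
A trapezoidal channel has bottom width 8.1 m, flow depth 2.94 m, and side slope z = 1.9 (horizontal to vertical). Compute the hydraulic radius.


For a trapezoidal section with side slope z:
A = (b + z*y)*y = (8.1 + 1.9*2.94)*2.94 = 40.237 m^2.
P = b + 2*y*sqrt(1 + z^2) = 8.1 + 2*2.94*sqrt(1 + 1.9^2) = 20.725 m.
R = A/P = 40.237 / 20.725 = 1.9415 m.

1.9415


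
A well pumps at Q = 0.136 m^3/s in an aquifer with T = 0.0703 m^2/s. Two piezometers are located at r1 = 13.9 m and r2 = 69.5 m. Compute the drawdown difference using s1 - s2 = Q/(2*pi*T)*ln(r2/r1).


Thiem equation: s1 - s2 = Q/(2*pi*T) * ln(r2/r1).
ln(r2/r1) = ln(69.5/13.9) = 1.6094.
Q/(2*pi*T) = 0.136 / (2*pi*0.0703) = 0.136 / 0.4417 = 0.3079.
s1 - s2 = 0.3079 * 1.6094 = 0.4955 m.

0.4955


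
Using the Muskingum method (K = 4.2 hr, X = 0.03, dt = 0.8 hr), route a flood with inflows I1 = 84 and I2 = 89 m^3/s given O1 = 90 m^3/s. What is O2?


Muskingum coefficients:
denom = 2*K*(1-X) + dt = 2*4.2*(1-0.03) + 0.8 = 8.948.
C0 = (dt - 2*K*X)/denom = (0.8 - 2*4.2*0.03)/8.948 = 0.0612.
C1 = (dt + 2*K*X)/denom = (0.8 + 2*4.2*0.03)/8.948 = 0.1176.
C2 = (2*K*(1-X) - dt)/denom = 0.8212.
O2 = C0*I2 + C1*I1 + C2*O1
   = 0.0612*89 + 0.1176*84 + 0.8212*90
   = 89.23 m^3/s.

89.23


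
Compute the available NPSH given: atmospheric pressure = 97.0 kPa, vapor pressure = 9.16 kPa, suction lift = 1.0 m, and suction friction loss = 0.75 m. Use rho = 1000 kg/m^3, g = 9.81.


NPSHa = p_atm/(rho*g) - z_s - hf_s - p_vap/(rho*g).
p_atm/(rho*g) = 97.0*1000 / (1000*9.81) = 9.888 m.
p_vap/(rho*g) = 9.16*1000 / (1000*9.81) = 0.934 m.
NPSHa = 9.888 - 1.0 - 0.75 - 0.934
      = 7.2 m.

7.2


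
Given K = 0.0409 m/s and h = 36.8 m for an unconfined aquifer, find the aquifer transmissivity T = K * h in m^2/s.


Transmissivity is defined as T = K * h.
T = 0.0409 * 36.8
  = 1.5051 m^2/s.

1.5051


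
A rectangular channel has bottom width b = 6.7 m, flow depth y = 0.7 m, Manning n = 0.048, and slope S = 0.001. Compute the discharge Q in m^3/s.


For a rectangular channel, the cross-sectional area A = b * y = 6.7 * 0.7 = 4.69 m^2.
The wetted perimeter P = b + 2y = 6.7 + 2*0.7 = 8.1 m.
Hydraulic radius R = A/P = 4.69/8.1 = 0.579 m.
Velocity V = (1/n)*R^(2/3)*S^(1/2) = (1/0.048)*0.579^(2/3)*0.001^(1/2) = 0.4577 m/s.
Discharge Q = A * V = 4.69 * 0.4577 = 2.146 m^3/s.

2.146


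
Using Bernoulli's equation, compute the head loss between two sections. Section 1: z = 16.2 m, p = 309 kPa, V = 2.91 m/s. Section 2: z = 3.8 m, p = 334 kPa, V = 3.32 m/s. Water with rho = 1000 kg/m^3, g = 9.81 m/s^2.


Total head at each section: H = z + p/(rho*g) + V^2/(2g).
H1 = 16.2 + 309*1000/(1000*9.81) + 2.91^2/(2*9.81)
   = 16.2 + 31.498 + 0.4316
   = 48.13 m.
H2 = 3.8 + 334*1000/(1000*9.81) + 3.32^2/(2*9.81)
   = 3.8 + 34.047 + 0.5618
   = 38.409 m.
h_L = H1 - H2 = 48.13 - 38.409 = 9.721 m.

9.721


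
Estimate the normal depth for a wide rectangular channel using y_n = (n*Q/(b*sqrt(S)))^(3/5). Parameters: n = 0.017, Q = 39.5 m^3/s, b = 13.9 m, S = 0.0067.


We use the wide-channel approximation y_n = (n*Q/(b*sqrt(S)))^(3/5).
sqrt(S) = sqrt(0.0067) = 0.081854.
Numerator: n*Q = 0.017 * 39.5 = 0.6715.
Denominator: b*sqrt(S) = 13.9 * 0.081854 = 1.137771.
arg = 0.5902.
y_n = 0.5902^(3/5) = 0.7288 m.

0.7288


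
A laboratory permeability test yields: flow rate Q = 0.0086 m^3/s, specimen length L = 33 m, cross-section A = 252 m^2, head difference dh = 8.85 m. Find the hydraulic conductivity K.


From K = Q*L / (A*dh):
Numerator: Q*L = 0.0086 * 33 = 0.2838.
Denominator: A*dh = 252 * 8.85 = 2230.2.
K = 0.2838 / 2230.2 = 0.000127 m/s.

0.000127


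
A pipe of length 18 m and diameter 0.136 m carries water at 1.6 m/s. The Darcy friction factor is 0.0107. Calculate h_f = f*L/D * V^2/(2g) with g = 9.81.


Darcy-Weisbach equation: h_f = f * (L/D) * V^2/(2g).
f * L/D = 0.0107 * 18/0.136 = 1.4162.
V^2/(2g) = 1.6^2 / (2*9.81) = 2.56 / 19.62 = 0.1305 m.
h_f = 1.4162 * 0.1305 = 0.185 m.

0.185


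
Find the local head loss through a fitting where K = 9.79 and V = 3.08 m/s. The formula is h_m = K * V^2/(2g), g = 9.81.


Minor loss formula: h_m = K * V^2/(2g).
V^2 = 3.08^2 = 9.4864.
V^2/(2g) = 9.4864 / 19.62 = 0.4835 m.
h_m = 9.79 * 0.4835 = 4.7335 m.

4.7335


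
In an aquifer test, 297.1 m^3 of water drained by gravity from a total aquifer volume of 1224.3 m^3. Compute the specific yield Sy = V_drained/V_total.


Specific yield Sy = Volume drained / Total volume.
Sy = 297.1 / 1224.3
   = 0.2427.

0.2427


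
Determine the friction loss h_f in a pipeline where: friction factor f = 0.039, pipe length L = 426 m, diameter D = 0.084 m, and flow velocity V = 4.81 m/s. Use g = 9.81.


Darcy-Weisbach equation: h_f = f * (L/D) * V^2/(2g).
f * L/D = 0.039 * 426/0.084 = 197.7857.
V^2/(2g) = 4.81^2 / (2*9.81) = 23.1361 / 19.62 = 1.1792 m.
h_f = 197.7857 * 1.1792 = 233.231 m.

233.231


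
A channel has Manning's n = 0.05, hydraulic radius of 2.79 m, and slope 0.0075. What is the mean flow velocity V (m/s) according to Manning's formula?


Manning's equation gives V = (1/n) * R^(2/3) * S^(1/2).
First, compute R^(2/3) = 2.79^(2/3) = 1.9818.
Next, S^(1/2) = 0.0075^(1/2) = 0.086603.
Then 1/n = 1/0.05 = 20.0.
V = 20.0 * 1.9818 * 0.086603 = 3.4327 m/s.

3.4327


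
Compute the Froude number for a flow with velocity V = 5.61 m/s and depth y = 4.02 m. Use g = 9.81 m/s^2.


The Froude number is defined as Fr = V / sqrt(g*y).
g*y = 9.81 * 4.02 = 39.4362.
sqrt(g*y) = sqrt(39.4362) = 6.2798.
Fr = 5.61 / 6.2798 = 0.8933.

0.8933


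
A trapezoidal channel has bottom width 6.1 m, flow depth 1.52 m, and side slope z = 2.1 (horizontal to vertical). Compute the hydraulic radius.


For a trapezoidal section with side slope z:
A = (b + z*y)*y = (6.1 + 2.1*1.52)*1.52 = 14.124 m^2.
P = b + 2*y*sqrt(1 + z^2) = 6.1 + 2*1.52*sqrt(1 + 2.1^2) = 13.171 m.
R = A/P = 14.124 / 13.171 = 1.0724 m.

1.0724


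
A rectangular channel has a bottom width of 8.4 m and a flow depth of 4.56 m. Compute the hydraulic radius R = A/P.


For a rectangular section:
Flow area A = b * y = 8.4 * 4.56 = 38.3 m^2.
Wetted perimeter P = b + 2y = 8.4 + 2*4.56 = 17.52 m.
Hydraulic radius R = A/P = 38.3 / 17.52 = 2.1863 m.

2.1863


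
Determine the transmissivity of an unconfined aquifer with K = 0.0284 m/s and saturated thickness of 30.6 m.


Transmissivity is defined as T = K * h.
T = 0.0284 * 30.6
  = 0.869 m^2/s.

0.869


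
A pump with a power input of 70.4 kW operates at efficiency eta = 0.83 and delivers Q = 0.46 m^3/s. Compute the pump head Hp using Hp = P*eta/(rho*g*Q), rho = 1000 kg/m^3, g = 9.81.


Pump head formula: Hp = P * eta / (rho * g * Q).
Numerator: P * eta = 70.4 * 1000 * 0.83 = 58432.0 W.
Denominator: rho * g * Q = 1000 * 9.81 * 0.46 = 4512.6.
Hp = 58432.0 / 4512.6 = 12.95 m.

12.95


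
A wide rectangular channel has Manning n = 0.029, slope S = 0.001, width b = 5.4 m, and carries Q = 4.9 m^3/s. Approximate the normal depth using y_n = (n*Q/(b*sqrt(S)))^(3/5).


We use the wide-channel approximation y_n = (n*Q/(b*sqrt(S)))^(3/5).
sqrt(S) = sqrt(0.001) = 0.031623.
Numerator: n*Q = 0.029 * 4.9 = 0.1421.
Denominator: b*sqrt(S) = 5.4 * 0.031623 = 0.170764.
arg = 0.8321.
y_n = 0.8321^(3/5) = 0.8956 m.

0.8956


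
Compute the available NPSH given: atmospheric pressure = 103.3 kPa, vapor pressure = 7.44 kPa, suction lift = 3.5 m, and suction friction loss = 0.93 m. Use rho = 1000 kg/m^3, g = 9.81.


NPSHa = p_atm/(rho*g) - z_s - hf_s - p_vap/(rho*g).
p_atm/(rho*g) = 103.3*1000 / (1000*9.81) = 10.53 m.
p_vap/(rho*g) = 7.44*1000 / (1000*9.81) = 0.758 m.
NPSHa = 10.53 - 3.5 - 0.93 - 0.758
      = 5.34 m.

5.34


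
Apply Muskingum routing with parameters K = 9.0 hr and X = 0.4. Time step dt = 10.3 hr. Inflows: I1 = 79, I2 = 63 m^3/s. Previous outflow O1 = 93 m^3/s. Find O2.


Muskingum coefficients:
denom = 2*K*(1-X) + dt = 2*9.0*(1-0.4) + 10.3 = 21.1.
C0 = (dt - 2*K*X)/denom = (10.3 - 2*9.0*0.4)/21.1 = 0.1469.
C1 = (dt + 2*K*X)/denom = (10.3 + 2*9.0*0.4)/21.1 = 0.8294.
C2 = (2*K*(1-X) - dt)/denom = 0.0237.
O2 = C0*I2 + C1*I1 + C2*O1
   = 0.1469*63 + 0.8294*79 + 0.0237*93
   = 76.98 m^3/s.

76.98


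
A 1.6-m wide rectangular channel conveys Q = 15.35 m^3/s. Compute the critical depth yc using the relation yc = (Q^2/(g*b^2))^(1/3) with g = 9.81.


Using yc = (Q^2 / (g * b^2))^(1/3):
Q^2 = 15.35^2 = 235.62.
g * b^2 = 9.81 * 1.6^2 = 9.81 * 2.56 = 25.11.
Q^2 / (g*b^2) = 235.62 / 25.11 = 9.3835.
yc = 9.3835^(1/3) = 2.1091 m.

2.1091


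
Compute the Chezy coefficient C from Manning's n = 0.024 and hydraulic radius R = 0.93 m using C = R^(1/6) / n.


The Chezy coefficient relates to Manning's n through C = R^(1/6) / n.
R^(1/6) = 0.93^(1/6) = 0.987978.
C = 0.987978 / 0.024 = 41.17 m^(1/2)/s.

41.17


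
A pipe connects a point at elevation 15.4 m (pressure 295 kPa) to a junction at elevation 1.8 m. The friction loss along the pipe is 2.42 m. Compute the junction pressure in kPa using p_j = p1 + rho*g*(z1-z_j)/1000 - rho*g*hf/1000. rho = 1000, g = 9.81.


Junction pressure: p_j = p1 + rho*g*(z1 - z_j)/1000 - rho*g*hf/1000.
Elevation term = 1000*9.81*(15.4 - 1.8)/1000 = 133.416 kPa.
Friction term = 1000*9.81*2.42/1000 = 23.74 kPa.
p_j = 295 + 133.416 - 23.74 = 404.68 kPa.

404.68


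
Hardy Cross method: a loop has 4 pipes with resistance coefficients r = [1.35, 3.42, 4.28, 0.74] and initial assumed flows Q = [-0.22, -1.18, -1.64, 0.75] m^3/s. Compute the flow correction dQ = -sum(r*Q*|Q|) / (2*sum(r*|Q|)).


Numerator terms (r*Q*|Q|): 1.35*-0.22*|-0.22| = -0.0653; 3.42*-1.18*|-1.18| = -4.762; 4.28*-1.64*|-1.64| = -11.5115; 0.74*0.75*|0.75| = 0.4162.
Sum of numerator = -15.9226.
Denominator terms (r*|Q|): 1.35*|-0.22| = 0.297; 3.42*|-1.18| = 4.0356; 4.28*|-1.64| = 7.0192; 0.74*|0.75| = 0.555.
2 * sum of denominator = 2 * 11.9068 = 23.8136.
dQ = --15.9226 / 23.8136 = 0.6686 m^3/s.

0.6686


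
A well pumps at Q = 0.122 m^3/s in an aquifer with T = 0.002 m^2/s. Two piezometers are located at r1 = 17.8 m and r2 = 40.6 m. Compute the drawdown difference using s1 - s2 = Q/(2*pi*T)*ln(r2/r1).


Thiem equation: s1 - s2 = Q/(2*pi*T) * ln(r2/r1).
ln(r2/r1) = ln(40.6/17.8) = 0.8246.
Q/(2*pi*T) = 0.122 / (2*pi*0.002) = 0.122 / 0.0126 = 9.7085.
s1 - s2 = 9.7085 * 0.8246 = 8.0053 m.

8.0053


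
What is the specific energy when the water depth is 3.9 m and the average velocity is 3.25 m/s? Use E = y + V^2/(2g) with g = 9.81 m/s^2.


Specific energy E = y + V^2/(2g).
Velocity head = V^2/(2g) = 3.25^2 / (2*9.81) = 10.5625 / 19.62 = 0.5384 m.
E = 3.9 + 0.5384 = 4.4384 m.

4.4384


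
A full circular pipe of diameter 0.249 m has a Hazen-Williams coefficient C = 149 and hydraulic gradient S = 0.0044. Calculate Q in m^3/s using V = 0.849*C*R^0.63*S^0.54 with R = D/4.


For a full circular pipe, R = D/4 = 0.249/4 = 0.0622 m.
V = 0.849 * 149 * 0.0622^0.63 * 0.0044^0.54
  = 0.849 * 149 * 0.173903 * 0.053391
  = 1.1745 m/s.
Pipe area A = pi*D^2/4 = pi*0.249^2/4 = 0.0487 m^2.
Q = A * V = 0.0487 * 1.1745 = 0.0572 m^3/s.

0.0572


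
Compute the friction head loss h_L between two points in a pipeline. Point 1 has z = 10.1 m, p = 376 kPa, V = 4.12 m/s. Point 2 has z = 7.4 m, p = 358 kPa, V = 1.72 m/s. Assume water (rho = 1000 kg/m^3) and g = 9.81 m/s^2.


Total head at each section: H = z + p/(rho*g) + V^2/(2g).
H1 = 10.1 + 376*1000/(1000*9.81) + 4.12^2/(2*9.81)
   = 10.1 + 38.328 + 0.8652
   = 49.293 m.
H2 = 7.4 + 358*1000/(1000*9.81) + 1.72^2/(2*9.81)
   = 7.4 + 36.493 + 0.1508
   = 44.044 m.
h_L = H1 - H2 = 49.293 - 44.044 = 5.249 m.

5.249


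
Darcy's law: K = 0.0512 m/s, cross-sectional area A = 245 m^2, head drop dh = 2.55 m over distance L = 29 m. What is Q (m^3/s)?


Darcy's law: Q = K * A * i, where i = dh/L.
Hydraulic gradient i = 2.55 / 29 = 0.087931.
Q = 0.0512 * 245 * 0.087931
  = 1.103 m^3/s.

1.103


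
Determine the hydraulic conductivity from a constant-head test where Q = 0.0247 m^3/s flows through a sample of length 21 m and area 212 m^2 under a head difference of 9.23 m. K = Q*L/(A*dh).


From K = Q*L / (A*dh):
Numerator: Q*L = 0.0247 * 21 = 0.5187.
Denominator: A*dh = 212 * 9.23 = 1956.76.
K = 0.5187 / 1956.76 = 0.000265 m/s.

0.000265


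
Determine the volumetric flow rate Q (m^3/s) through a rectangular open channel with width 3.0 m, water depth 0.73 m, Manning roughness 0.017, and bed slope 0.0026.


For a rectangular channel, the cross-sectional area A = b * y = 3.0 * 0.73 = 2.19 m^2.
The wetted perimeter P = b + 2y = 3.0 + 2*0.73 = 4.46 m.
Hydraulic radius R = A/P = 2.19/4.46 = 0.491 m.
Velocity V = (1/n)*R^(2/3)*S^(1/2) = (1/0.017)*0.491^(2/3)*0.0026^(1/2) = 1.8669 m/s.
Discharge Q = A * V = 2.19 * 1.8669 = 4.088 m^3/s.

4.088


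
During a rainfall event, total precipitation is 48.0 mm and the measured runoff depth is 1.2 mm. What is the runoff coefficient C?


The runoff coefficient C = runoff depth / rainfall depth.
C = 1.2 / 48.0
  = 0.025.

0.025


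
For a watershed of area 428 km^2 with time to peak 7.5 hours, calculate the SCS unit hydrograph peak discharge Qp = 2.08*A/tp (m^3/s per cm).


SCS formula: Qp = 2.08 * A / tp.
Qp = 2.08 * 428 / 7.5
   = 890.24 / 7.5
   = 118.7 m^3/s per cm.

118.7


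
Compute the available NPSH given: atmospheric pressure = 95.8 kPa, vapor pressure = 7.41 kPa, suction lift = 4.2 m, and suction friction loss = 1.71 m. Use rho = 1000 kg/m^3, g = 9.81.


NPSHa = p_atm/(rho*g) - z_s - hf_s - p_vap/(rho*g).
p_atm/(rho*g) = 95.8*1000 / (1000*9.81) = 9.766 m.
p_vap/(rho*g) = 7.41*1000 / (1000*9.81) = 0.755 m.
NPSHa = 9.766 - 4.2 - 1.71 - 0.755
      = 3.1 m.

3.1


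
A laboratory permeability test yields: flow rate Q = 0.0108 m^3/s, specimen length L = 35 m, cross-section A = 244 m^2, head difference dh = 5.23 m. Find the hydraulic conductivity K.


From K = Q*L / (A*dh):
Numerator: Q*L = 0.0108 * 35 = 0.378.
Denominator: A*dh = 244 * 5.23 = 1276.12.
K = 0.378 / 1276.12 = 0.000296 m/s.

0.000296


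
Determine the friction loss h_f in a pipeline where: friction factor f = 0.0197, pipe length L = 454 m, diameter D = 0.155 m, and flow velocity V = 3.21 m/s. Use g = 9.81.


Darcy-Weisbach equation: h_f = f * (L/D) * V^2/(2g).
f * L/D = 0.0197 * 454/0.155 = 57.7019.
V^2/(2g) = 3.21^2 / (2*9.81) = 10.3041 / 19.62 = 0.5252 m.
h_f = 57.7019 * 0.5252 = 30.304 m.

30.304


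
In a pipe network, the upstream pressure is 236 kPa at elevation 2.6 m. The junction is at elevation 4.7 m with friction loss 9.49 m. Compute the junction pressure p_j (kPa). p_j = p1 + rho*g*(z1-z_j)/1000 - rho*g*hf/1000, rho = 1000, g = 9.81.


Junction pressure: p_j = p1 + rho*g*(z1 - z_j)/1000 - rho*g*hf/1000.
Elevation term = 1000*9.81*(2.6 - 4.7)/1000 = -20.601 kPa.
Friction term = 1000*9.81*9.49/1000 = 93.097 kPa.
p_j = 236 + -20.601 - 93.097 = 122.3 kPa.

122.3


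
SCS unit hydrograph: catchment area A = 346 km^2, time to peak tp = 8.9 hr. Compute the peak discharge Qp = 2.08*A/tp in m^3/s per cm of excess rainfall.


SCS formula: Qp = 2.08 * A / tp.
Qp = 2.08 * 346 / 8.9
   = 719.68 / 8.9
   = 80.86 m^3/s per cm.

80.86


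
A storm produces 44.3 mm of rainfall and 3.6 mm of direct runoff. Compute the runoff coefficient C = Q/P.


The runoff coefficient C = runoff depth / rainfall depth.
C = 3.6 / 44.3
  = 0.0813.

0.0813


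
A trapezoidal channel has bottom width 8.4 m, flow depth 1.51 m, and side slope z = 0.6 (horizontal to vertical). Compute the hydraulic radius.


For a trapezoidal section with side slope z:
A = (b + z*y)*y = (8.4 + 0.6*1.51)*1.51 = 14.052 m^2.
P = b + 2*y*sqrt(1 + z^2) = 8.4 + 2*1.51*sqrt(1 + 0.6^2) = 11.922 m.
R = A/P = 14.052 / 11.922 = 1.1787 m.

1.1787


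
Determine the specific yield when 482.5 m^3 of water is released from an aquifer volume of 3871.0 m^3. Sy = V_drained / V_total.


Specific yield Sy = Volume drained / Total volume.
Sy = 482.5 / 3871.0
   = 0.1246.

0.1246


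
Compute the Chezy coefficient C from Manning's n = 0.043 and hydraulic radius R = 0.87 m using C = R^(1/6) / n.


The Chezy coefficient relates to Manning's n through C = R^(1/6) / n.
R^(1/6) = 0.87^(1/6) = 0.977057.
C = 0.977057 / 0.043 = 22.72 m^(1/2)/s.

22.72


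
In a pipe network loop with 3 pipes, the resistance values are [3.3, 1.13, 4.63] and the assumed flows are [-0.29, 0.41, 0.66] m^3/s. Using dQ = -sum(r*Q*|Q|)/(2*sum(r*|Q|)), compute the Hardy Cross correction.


Numerator terms (r*Q*|Q|): 3.3*-0.29*|-0.29| = -0.2775; 1.13*0.41*|0.41| = 0.19; 4.63*0.66*|0.66| = 2.0168.
Sum of numerator = 1.9293.
Denominator terms (r*|Q|): 3.3*|-0.29| = 0.957; 1.13*|0.41| = 0.4633; 4.63*|0.66| = 3.0558.
2 * sum of denominator = 2 * 4.4761 = 8.9522.
dQ = -1.9293 / 8.9522 = -0.2155 m^3/s.

-0.2155


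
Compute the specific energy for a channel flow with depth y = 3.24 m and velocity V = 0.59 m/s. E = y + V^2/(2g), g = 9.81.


Specific energy E = y + V^2/(2g).
Velocity head = V^2/(2g) = 0.59^2 / (2*9.81) = 0.3481 / 19.62 = 0.0177 m.
E = 3.24 + 0.0177 = 3.2577 m.

3.2577


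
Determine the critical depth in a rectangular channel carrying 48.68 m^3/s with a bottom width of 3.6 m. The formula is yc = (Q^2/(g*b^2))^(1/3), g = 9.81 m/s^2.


Using yc = (Q^2 / (g * b^2))^(1/3):
Q^2 = 48.68^2 = 2369.74.
g * b^2 = 9.81 * 3.6^2 = 9.81 * 12.96 = 127.14.
Q^2 / (g*b^2) = 2369.74 / 127.14 = 18.6388.
yc = 18.6388^(1/3) = 2.6514 m.

2.6514


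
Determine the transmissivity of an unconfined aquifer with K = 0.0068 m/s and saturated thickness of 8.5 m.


Transmissivity is defined as T = K * h.
T = 0.0068 * 8.5
  = 0.0578 m^2/s.

0.0578


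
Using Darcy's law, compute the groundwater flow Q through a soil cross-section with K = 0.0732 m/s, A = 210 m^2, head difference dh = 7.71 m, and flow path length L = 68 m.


Darcy's law: Q = K * A * i, where i = dh/L.
Hydraulic gradient i = 7.71 / 68 = 0.113382.
Q = 0.0732 * 210 * 0.113382
  = 1.7429 m^3/s.

1.7429


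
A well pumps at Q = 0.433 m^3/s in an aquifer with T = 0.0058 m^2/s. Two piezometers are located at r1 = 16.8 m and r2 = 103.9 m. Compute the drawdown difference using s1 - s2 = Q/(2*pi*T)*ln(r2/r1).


Thiem equation: s1 - s2 = Q/(2*pi*T) * ln(r2/r1).
ln(r2/r1) = ln(103.9/16.8) = 1.8221.
Q/(2*pi*T) = 0.433 / (2*pi*0.0058) = 0.433 / 0.0364 = 11.8817.
s1 - s2 = 11.8817 * 1.8221 = 21.6491 m.

21.6491


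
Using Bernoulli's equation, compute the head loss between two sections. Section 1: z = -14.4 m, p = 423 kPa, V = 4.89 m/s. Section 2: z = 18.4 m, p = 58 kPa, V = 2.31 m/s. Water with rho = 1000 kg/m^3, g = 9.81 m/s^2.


Total head at each section: H = z + p/(rho*g) + V^2/(2g).
H1 = -14.4 + 423*1000/(1000*9.81) + 4.89^2/(2*9.81)
   = -14.4 + 43.119 + 1.2188
   = 29.938 m.
H2 = 18.4 + 58*1000/(1000*9.81) + 2.31^2/(2*9.81)
   = 18.4 + 5.912 + 0.272
   = 24.584 m.
h_L = H1 - H2 = 29.938 - 24.584 = 5.354 m.

5.354


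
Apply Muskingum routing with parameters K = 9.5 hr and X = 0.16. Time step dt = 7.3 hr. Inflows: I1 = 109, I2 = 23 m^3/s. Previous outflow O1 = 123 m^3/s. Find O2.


Muskingum coefficients:
denom = 2*K*(1-X) + dt = 2*9.5*(1-0.16) + 7.3 = 23.26.
C0 = (dt - 2*K*X)/denom = (7.3 - 2*9.5*0.16)/23.26 = 0.1831.
C1 = (dt + 2*K*X)/denom = (7.3 + 2*9.5*0.16)/23.26 = 0.4445.
C2 = (2*K*(1-X) - dt)/denom = 0.3723.
O2 = C0*I2 + C1*I1 + C2*O1
   = 0.1831*23 + 0.4445*109 + 0.3723*123
   = 98.46 m^3/s.

98.46


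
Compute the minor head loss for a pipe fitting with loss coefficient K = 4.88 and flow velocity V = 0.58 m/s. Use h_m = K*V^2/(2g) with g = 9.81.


Minor loss formula: h_m = K * V^2/(2g).
V^2 = 0.58^2 = 0.3364.
V^2/(2g) = 0.3364 / 19.62 = 0.0171 m.
h_m = 4.88 * 0.0171 = 0.0837 m.

0.0837


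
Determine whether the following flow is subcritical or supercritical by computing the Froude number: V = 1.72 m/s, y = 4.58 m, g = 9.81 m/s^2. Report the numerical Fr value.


The Froude number is defined as Fr = V / sqrt(g*y).
g*y = 9.81 * 4.58 = 44.9298.
sqrt(g*y) = sqrt(44.9298) = 6.703.
Fr = 1.72 / 6.703 = 0.2566.
Since Fr < 1, the flow is subcritical.

0.2566
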